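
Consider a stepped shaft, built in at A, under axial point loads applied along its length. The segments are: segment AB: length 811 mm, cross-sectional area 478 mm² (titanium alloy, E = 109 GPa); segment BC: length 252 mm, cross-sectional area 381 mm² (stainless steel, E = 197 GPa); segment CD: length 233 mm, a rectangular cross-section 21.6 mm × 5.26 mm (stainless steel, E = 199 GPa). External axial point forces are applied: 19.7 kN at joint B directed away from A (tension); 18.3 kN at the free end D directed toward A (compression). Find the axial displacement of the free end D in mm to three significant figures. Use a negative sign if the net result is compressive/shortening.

-0.228 mm

Internal axial forces (sectioning from the free end, tension +): N_CD = -18.3 kN, N_BC = -18.3 kN, N_AB = 1.4 kN.
A_CD = 113.6 mm².
δ_AB = 1400·811/(478·109000) = 0.02179 mm
δ_BC = -18300·252/(381·197000) = -0.06144 mm
δ_CD = -18300·233/(113.6·199000) = -0.1886 mm
δ = Σδ_i = -0.2282 mm.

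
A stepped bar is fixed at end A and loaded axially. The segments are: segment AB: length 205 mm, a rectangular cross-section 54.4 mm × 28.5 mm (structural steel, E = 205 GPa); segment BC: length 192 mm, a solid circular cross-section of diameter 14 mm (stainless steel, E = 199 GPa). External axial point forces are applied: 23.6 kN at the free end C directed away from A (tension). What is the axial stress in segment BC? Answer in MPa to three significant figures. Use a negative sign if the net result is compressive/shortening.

153 MPa

Internal axial forces (sectioning from the free end, tension +): N_BC = 23.6 kN, N_AB = 23.6 kN.
A_BC = 153.9 mm².
σ_BC = N_BC/A_BC = 23600/153.9 = 153.3 MPa.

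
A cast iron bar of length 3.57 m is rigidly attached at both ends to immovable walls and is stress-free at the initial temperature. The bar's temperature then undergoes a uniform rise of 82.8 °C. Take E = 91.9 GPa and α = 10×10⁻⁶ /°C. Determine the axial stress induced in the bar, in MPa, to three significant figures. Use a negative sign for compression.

-76.1 MPa

Free thermal expansion αLΔT = 10e-6 · 3570 · 82.8 = 2.956 mm.
The walls impose strain ε = −(2.956)/3570 = -8.2800e-04; σ = Eε = 91900 · -8.2800e-04 = -76.09 MPa.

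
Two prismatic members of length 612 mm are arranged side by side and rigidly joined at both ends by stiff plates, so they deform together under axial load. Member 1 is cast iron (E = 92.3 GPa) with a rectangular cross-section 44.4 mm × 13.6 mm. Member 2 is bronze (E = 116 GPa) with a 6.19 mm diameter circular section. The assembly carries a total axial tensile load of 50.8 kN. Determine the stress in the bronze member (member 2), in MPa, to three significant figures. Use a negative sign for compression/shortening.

99.5 MPa

A_1 = 603.8 mm².
A_2 = 30.09 mm².
Equal strain + equilibrium ⇒ each member carries load in proportion to AE: A₁E₁ = 55730000 N, A₂E₂ = 3491000 N, ΣAE = 59230000 N.
σ₂ = P·E₂/ΣAE = 50800·116000/59230000 = 99.5 MPa.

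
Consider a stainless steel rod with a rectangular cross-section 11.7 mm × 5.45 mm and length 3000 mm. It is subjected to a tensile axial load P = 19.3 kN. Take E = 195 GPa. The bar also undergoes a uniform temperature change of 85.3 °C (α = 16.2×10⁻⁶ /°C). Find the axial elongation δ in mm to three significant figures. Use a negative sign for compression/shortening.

A = 63.77 mm².
δ_mech = NL/(AE) = 19300·3000/(63.77·195000) = 4.657 mm.
δ_thermal = αLΔT = 16.2e-6·3000·85.3 = 4.146 mm.
δ = δ_mech + δ_thermal = 8.802 mm.

8.80 mm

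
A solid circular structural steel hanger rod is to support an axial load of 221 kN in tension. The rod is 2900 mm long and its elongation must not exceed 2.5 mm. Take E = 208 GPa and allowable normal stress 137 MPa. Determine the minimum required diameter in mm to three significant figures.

Required area A ≥ P/σ_allow = 221000/137 = 1613 mm².
For a solid circular section, d ≥ √(4A/π) = 45.32 mm.
Elongation limit: A ≥ PL/(Eδ_allow) = 221000·2900/(208000·2.5) = 1232 mm² ⇒ d ≥ 39.61 mm.
The stress limit governs.

45.3 mm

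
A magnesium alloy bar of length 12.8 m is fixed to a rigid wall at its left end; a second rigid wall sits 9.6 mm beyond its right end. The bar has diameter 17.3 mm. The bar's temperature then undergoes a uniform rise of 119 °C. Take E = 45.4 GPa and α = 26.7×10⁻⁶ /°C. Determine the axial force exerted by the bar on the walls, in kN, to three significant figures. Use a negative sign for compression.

Free thermal expansion αLΔT = 26.7e-6 · 12800 · 119 = 40.67 mm.
The walls engage after the gap closes; constrained expansion = 40.67 − 9.6 = 31.07 mm.
The walls impose strain ε = −(31.07)/12800 = -2.4273e-03; σ = Eε = 45400 · -2.4273e-03 = -110.2 MPa.
Wall reaction R = σ·A = -110.2·235.1 = -25900 N = -25.9 kN.

-25.9 kN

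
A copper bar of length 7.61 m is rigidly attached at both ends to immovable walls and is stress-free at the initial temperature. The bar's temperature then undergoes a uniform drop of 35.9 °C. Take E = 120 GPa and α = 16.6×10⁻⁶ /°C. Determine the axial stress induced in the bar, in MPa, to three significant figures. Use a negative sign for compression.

71.5 MPa

Free thermal expansion αLΔT = 16.6e-6 · 7610 · -35.9 = -4.535 mm.
The walls impose strain ε = −(-4.535)/7610 = 5.9594e-04; σ = Eε = 120000 · 5.9594e-04 = 71.51 MPa.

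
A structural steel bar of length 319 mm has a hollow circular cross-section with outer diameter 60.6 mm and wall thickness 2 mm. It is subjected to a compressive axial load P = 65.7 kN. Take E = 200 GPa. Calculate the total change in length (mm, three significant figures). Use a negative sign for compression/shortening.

-0.285 mm

A = 368.2 mm².
δ_mech = NL/(AE) = -65700·319/(368.2·200000) = -0.2846 mm.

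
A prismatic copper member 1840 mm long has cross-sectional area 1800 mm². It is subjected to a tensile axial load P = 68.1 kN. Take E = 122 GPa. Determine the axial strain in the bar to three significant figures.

3.10e-04

σ = N/A = 37.83 MPa; ε = σ/E = 37.83/122000 = 3.101e-04.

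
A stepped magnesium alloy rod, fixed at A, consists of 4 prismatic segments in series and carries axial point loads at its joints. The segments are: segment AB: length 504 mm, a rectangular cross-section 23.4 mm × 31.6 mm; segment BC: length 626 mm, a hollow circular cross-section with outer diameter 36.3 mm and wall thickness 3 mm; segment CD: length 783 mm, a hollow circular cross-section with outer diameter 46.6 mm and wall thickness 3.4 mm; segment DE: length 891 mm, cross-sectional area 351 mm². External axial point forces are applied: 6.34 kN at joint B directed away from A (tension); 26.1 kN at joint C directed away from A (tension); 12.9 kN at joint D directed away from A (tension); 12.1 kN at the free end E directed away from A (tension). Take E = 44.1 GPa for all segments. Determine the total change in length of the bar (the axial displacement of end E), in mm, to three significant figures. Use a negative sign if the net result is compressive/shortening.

Internal axial forces (sectioning from the free end, tension +): N_DE = 12.1 kN, N_CD = 25 kN, N_BC = 51.1 kN, N_AB = 57.44 kN.
A_AB = 739.4 mm².
A_BC = 313.8 mm².
A_CD = 461.4 mm².
δ_AB = 57440·504/(739.4·44100) = 0.8878 mm
δ_BC = 51100·626/(313.8·44100) = 2.311 mm
δ_CD = 25000·783/(461.4·44100) = 0.9619 mm
δ_DE = 12100·891/(351·44100) = 0.6965 mm
δ = Σδ_i = 4.857 mm.

4.86 mm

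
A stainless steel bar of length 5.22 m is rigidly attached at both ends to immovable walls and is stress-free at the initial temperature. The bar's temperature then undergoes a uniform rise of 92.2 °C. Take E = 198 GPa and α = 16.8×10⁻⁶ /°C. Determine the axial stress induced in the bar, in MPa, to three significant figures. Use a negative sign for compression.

-307 MPa

Free thermal expansion αLΔT = 16.8e-6 · 5220 · 92.2 = 8.086 mm.
The walls impose strain ε = −(8.086)/5220 = -1.5490e-03; σ = Eε = 198000 · -1.5490e-03 = -306.7 MPa.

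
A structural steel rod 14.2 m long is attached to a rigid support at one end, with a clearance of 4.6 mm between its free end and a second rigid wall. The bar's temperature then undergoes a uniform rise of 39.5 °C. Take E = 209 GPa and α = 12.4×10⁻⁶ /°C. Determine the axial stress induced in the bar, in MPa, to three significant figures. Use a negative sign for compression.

-34.7 MPa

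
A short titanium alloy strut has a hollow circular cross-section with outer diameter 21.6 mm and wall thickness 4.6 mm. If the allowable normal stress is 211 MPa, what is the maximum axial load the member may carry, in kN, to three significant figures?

A = 245.7 mm².
P_max = σ_allow · A = 211 · 245.7 = 51840 N = 51.84 kN.

51.8 kN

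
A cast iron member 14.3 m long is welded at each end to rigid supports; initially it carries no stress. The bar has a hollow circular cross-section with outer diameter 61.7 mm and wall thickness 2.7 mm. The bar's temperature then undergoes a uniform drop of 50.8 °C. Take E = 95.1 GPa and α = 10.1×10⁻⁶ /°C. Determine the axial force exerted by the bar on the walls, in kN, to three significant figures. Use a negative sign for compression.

24.4 kN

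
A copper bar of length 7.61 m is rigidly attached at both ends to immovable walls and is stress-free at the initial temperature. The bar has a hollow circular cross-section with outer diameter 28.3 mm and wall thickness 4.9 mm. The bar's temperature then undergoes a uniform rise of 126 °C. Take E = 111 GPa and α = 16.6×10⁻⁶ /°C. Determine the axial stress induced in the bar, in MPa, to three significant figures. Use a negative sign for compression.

Free thermal expansion αLΔT = 16.6e-6 · 7610 · 126 = 15.92 mm.
The walls impose strain ε = −(15.92)/7610 = -2.0916e-03; σ = Eε = 111000 · -2.0916e-03 = -232.2 MPa.

-232 MPa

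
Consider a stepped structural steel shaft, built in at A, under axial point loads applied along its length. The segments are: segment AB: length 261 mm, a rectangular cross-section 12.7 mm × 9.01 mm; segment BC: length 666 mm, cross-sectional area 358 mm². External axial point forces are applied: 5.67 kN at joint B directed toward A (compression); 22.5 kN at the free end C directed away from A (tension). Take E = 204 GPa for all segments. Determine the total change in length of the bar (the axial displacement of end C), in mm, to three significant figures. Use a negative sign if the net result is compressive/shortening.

0.393 mm

Internal axial forces (sectioning from the free end, tension +): N_BC = 22.5 kN, N_AB = 16.83 kN.
A_AB = 114.4 mm².
δ_AB = 16830·261/(114.4·204000) = 0.1882 mm
δ_BC = 22500·666/(358·204000) = 0.2052 mm
δ = Σδ_i = 0.3934 mm.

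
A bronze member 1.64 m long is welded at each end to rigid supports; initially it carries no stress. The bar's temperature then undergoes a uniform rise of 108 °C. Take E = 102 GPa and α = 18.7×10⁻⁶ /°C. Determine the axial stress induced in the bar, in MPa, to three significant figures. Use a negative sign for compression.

Free thermal expansion αLΔT = 18.7e-6 · 1640 · 108 = 3.312 mm.
The walls impose strain ε = −(3.312)/1640 = -2.0196e-03; σ = Eε = 102000 · -2.0196e-03 = -206 MPa.

-206 MPa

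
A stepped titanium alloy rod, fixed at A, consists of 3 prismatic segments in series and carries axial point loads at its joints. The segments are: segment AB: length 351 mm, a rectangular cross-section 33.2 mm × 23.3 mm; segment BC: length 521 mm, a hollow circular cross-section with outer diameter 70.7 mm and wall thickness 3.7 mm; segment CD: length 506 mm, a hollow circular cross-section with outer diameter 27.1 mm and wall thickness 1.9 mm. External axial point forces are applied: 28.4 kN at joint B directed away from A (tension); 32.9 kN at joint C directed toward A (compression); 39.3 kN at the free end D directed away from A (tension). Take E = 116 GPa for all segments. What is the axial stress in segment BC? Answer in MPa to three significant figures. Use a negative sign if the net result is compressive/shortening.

8.22 MPa

Internal axial forces (sectioning from the free end, tension +): N_CD = 39.3 kN, N_BC = 6.4 kN, N_AB = 34.8 kN.
A_BC = 778.8 mm².
σ_BC = N_BC/A_BC = 6400/778.8 = 8.218 MPa.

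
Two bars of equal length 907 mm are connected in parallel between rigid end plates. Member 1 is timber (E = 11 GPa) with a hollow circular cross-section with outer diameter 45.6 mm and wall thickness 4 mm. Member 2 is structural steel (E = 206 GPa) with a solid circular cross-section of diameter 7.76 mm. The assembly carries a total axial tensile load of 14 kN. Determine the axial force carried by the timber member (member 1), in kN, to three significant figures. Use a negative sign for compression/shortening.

5.20 kN

A_1 = 522.8 mm².
A_2 = 47.29 mm².
Equal strain + equilibrium ⇒ each member carries load in proportion to AE: A₁E₁ = 5750000 N, A₂E₂ = 9743000 N, ΣAE = 15490000 N.
F₁ = P·A₁E₁/ΣAE = 14000·5750000/15490000 = 5196 N.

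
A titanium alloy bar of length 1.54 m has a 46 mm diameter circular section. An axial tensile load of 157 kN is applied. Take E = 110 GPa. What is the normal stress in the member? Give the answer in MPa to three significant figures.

A = 1662 mm².
σ = N/A = 157000/1662 = 94.47 MPa.

94.5 MPa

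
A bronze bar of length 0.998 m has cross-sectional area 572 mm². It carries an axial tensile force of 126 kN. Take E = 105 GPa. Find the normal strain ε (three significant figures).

σ = N/A = 220.3 MPa; ε = σ/E = 220.3/105000 = 2.098e-03.

0.00210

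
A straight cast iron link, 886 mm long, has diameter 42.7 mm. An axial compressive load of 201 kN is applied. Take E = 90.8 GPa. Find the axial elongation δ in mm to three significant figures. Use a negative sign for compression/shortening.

A = 1432 mm².
δ_mech = NL/(AE) = -201000·886/(1432·90800) = -1.37 mm.

-1.37 mm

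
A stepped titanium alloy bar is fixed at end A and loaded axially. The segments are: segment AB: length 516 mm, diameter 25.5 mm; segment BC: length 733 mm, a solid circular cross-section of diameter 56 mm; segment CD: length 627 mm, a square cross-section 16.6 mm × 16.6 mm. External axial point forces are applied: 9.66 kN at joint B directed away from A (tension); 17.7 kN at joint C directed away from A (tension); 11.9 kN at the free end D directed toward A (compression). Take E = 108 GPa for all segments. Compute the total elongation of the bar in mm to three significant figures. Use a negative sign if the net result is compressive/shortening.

Internal axial forces (sectioning from the free end, tension +): N_CD = -11.9 kN, N_BC = 5.8 kN, N_AB = 15.46 kN.
A_AB = 510.7 mm².
A_BC = 2463 mm².
A_CD = 275.6 mm².
δ_AB = 15460·516/(510.7·108000) = 0.1446 mm
δ_BC = 5800·733/(2463·108000) = 0.01598 mm
δ_CD = -11900·627/(275.6·108000) = -0.2507 mm
δ = Σδ_i = -0.0901 mm.

-0.0901 mm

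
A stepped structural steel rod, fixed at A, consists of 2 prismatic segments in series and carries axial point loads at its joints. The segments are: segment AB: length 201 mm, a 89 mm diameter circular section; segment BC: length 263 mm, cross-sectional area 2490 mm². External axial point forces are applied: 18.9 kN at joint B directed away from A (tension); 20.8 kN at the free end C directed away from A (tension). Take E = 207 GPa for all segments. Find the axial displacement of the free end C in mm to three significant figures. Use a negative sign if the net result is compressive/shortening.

Internal axial forces (sectioning from the free end, tension +): N_BC = 20.8 kN, N_AB = 39.7 kN.
A_AB = 6221 mm².
δ_AB = 39700·201/(6221·207000) = 0.006196 mm
δ_BC = 20800·263/(2490·207000) = 0.01061 mm
δ = Σδ_i = 0.01681 mm.

0.0168 mm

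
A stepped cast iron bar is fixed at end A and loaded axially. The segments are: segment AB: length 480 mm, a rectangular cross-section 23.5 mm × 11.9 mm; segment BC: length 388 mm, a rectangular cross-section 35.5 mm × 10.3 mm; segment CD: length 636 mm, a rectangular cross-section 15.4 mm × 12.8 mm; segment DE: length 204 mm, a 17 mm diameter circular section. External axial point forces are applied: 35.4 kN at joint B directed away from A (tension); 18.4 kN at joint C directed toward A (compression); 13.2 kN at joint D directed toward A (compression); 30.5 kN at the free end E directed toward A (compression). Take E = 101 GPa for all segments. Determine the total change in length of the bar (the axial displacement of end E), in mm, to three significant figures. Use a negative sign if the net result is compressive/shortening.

Internal axial forces (sectioning from the free end, tension +): N_DE = -30.5 kN, N_CD = -43.7 kN, N_BC = -62.1 kN, N_AB = -26.7 kN.
A_AB = 279.7 mm².
A_BC = 365.7 mm².
A_CD = 197.1 mm².
A_DE = 227 mm².
δ_AB = -26700·480/(279.7·101000) = -0.4537 mm
δ_BC = -62100·388/(365.7·101000) = -0.6524 mm
δ_CD = -43700·636/(197.1·101000) = -1.396 mm
δ_DE = -30500·204/(227·101000) = -0.2714 mm
δ = Σδ_i = -2.774 mm.

-2.77 mm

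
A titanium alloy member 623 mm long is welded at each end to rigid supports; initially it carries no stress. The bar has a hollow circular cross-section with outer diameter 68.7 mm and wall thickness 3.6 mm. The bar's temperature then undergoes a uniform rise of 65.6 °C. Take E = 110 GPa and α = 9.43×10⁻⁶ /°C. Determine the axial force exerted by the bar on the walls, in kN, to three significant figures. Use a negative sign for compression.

-50.1 kN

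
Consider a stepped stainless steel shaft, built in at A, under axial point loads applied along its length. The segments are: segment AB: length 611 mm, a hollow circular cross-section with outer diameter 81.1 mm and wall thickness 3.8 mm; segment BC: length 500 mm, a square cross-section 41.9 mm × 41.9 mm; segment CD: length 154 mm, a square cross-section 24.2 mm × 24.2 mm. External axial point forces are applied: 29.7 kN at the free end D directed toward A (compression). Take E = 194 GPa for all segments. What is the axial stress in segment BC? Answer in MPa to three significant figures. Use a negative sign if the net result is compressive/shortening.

-16.9 MPa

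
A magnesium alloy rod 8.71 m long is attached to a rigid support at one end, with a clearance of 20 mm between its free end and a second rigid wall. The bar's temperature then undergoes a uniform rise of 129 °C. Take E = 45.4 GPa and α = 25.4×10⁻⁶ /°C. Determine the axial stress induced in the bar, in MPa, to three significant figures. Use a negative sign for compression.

Free thermal expansion αLΔT = 25.4e-6 · 8710 · 129 = 28.54 mm.
The walls engage after the gap closes; constrained expansion = 28.54 − 20 = 8.539 mm.
The walls impose strain ε = −(8.539)/8710 = -9.8039e-04; σ = Eε = 45400 · -9.8039e-04 = -44.51 MPa.

-44.5 MPa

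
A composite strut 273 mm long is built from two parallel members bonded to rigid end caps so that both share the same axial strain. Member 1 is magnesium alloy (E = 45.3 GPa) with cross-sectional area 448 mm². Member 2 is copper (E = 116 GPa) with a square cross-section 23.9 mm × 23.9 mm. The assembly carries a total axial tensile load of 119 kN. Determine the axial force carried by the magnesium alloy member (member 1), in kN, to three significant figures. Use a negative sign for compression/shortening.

27.9 kN

A_2 = 571.2 mm².
Equal strain + equilibrium ⇒ each member carries load in proportion to AE: A₁E₁ = 20290000 N, A₂E₂ = 66260000 N, ΣAE = 86550000 N.
F₁ = P·A₁E₁/ΣAE = 119000·20290000/86550000 = 27900 N.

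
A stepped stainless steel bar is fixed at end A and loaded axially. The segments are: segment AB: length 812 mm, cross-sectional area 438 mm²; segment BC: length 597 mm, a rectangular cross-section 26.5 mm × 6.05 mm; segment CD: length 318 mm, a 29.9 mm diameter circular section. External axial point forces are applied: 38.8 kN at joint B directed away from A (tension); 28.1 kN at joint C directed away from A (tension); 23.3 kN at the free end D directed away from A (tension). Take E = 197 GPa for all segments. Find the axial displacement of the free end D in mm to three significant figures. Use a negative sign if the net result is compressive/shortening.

1.87 mm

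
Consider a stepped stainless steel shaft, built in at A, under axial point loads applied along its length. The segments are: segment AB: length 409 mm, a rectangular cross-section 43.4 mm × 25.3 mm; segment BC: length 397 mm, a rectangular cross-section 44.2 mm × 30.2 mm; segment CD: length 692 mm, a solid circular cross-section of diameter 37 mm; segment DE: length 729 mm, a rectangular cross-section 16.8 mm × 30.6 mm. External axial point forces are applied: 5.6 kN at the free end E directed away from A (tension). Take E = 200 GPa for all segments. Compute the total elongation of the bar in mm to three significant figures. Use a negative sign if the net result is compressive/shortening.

Internal axial forces (sectioning from the free end, tension +): N_DE = 5.6 kN, N_CD = 5.6 kN, N_BC = 5.6 kN, N_AB = 5.6 kN.
A_AB = 1098 mm².
A_BC = 1335 mm².
A_CD = 1075 mm².
A_DE = 514.1 mm².
δ_AB = 5600·409/(1098·200000) = 0.01043 mm
δ_BC = 5600·397/(1335·200000) = 0.008328 mm
δ_CD = 5600·692/(1075·200000) = 0.01802 mm
δ_DE = 5600·729/(514.1·200000) = 0.03971 mm
δ = Σδ_i = 0.07648 mm.

0.0765 mm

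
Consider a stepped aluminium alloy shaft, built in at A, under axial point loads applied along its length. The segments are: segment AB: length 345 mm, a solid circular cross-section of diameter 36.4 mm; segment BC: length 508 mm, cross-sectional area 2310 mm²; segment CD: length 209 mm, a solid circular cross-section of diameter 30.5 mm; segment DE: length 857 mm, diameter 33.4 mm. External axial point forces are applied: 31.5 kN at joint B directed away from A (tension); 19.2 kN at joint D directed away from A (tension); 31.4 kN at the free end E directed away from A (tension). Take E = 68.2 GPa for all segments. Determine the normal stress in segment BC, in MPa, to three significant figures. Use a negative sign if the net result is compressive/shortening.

Internal axial forces (sectioning from the free end, tension +): N_DE = 31.4 kN, N_CD = 50.6 kN, N_BC = 50.6 kN, N_AB = 82.1 kN.
σ_BC = N_BC/A_BC = 50600/2310 = 21.9 MPa.

21.9 MPa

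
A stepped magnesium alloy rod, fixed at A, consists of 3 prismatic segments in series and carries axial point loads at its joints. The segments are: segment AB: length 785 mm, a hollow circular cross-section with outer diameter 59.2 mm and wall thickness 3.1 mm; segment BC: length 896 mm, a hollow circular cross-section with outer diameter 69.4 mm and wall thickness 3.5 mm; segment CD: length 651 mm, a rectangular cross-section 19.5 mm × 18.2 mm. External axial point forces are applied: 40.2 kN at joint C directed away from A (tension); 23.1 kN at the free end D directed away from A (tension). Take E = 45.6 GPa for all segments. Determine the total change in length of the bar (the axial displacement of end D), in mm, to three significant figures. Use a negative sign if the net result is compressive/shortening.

4.64 mm

Internal axial forces (sectioning from the free end, tension +): N_CD = 23.1 kN, N_BC = 63.3 kN, N_AB = 63.3 kN.
A_AB = 546.4 mm².
A_BC = 724.6 mm².
A_CD = 354.9 mm².
δ_AB = 63300·785/(546.4·45600) = 1.995 mm
δ_BC = 63300·896/(724.6·45600) = 1.716 mm
δ_CD = 23100·651/(354.9·45600) = 0.9292 mm
δ = Σδ_i = 4.64 mm.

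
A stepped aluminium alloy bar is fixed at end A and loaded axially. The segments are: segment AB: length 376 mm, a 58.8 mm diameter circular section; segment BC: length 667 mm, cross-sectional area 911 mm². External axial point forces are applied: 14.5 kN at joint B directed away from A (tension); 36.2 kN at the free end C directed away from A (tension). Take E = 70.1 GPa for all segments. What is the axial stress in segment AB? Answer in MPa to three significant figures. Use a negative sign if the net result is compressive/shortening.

18.7 MPa

Internal axial forces (sectioning from the free end, tension +): N_BC = 36.2 kN, N_AB = 50.7 kN.
A_AB = 2715 mm².
σ_AB = N_AB/A_AB = 50700/2715 = 18.67 MPa.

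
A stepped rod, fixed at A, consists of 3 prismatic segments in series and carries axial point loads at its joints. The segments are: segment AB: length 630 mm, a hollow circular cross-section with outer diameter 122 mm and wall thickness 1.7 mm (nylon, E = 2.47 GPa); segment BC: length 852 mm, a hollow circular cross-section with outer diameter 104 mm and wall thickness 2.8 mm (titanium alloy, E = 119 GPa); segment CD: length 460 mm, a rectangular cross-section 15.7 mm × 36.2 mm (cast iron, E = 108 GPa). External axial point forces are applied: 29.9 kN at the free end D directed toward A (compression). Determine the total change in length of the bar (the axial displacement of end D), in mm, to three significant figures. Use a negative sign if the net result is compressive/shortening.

-12.3 mm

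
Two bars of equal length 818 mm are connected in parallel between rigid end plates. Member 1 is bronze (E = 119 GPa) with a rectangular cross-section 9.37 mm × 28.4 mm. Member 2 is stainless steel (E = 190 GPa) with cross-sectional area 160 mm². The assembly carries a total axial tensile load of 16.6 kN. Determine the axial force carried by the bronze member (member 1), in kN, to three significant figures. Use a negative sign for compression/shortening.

A_1 = 266.1 mm².
Equal strain + equilibrium ⇒ each member carries load in proportion to AE: A₁E₁ = 31670000 N, A₂E₂ = 30400000 N, ΣAE = 62070000 N.
F₁ = P·A₁E₁/ΣAE = 16600·31670000/62070000 = 8469 N.

8.47 kN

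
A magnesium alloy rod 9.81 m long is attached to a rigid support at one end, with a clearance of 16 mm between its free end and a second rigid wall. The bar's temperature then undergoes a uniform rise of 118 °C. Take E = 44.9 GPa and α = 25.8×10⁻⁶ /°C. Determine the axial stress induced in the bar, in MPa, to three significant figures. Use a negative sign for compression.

Free thermal expansion αLΔT = 25.8e-6 · 9810 · 118 = 29.87 mm.
The walls engage after the gap closes; constrained expansion = 29.87 − 16 = 13.87 mm.
The walls impose strain ε = −(13.87)/9810 = -1.4134e-03; σ = Eε = 44900 · -1.4134e-03 = -63.46 MPa.

-63.5 MPa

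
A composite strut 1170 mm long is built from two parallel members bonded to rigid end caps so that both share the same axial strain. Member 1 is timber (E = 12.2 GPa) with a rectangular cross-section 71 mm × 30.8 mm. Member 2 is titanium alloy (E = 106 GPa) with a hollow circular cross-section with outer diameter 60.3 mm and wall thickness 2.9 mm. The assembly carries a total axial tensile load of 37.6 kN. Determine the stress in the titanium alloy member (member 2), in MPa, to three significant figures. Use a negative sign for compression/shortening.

48.5 MPa

A_1 = 2187 mm².
A_2 = 522.9 mm².
Equal strain + equilibrium ⇒ each member carries load in proportion to AE: A₁E₁ = 26680000 N, A₂E₂ = 55430000 N, ΣAE = 82110000 N.
σ₂ = P·E₂/ΣAE = 37600·106000/82110000 = 48.54 MPa.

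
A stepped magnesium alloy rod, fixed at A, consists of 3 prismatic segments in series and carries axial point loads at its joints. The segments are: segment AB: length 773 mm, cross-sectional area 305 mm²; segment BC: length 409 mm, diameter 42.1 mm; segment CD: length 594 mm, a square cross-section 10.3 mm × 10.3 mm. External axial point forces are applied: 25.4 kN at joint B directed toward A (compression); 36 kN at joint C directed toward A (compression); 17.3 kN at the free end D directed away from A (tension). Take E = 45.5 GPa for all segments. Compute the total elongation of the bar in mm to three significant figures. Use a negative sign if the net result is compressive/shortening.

-0.448 mm

Internal axial forces (sectioning from the free end, tension +): N_CD = 17.3 kN, N_BC = -18.7 kN, N_AB = -44.1 kN.
A_BC = 1392 mm².
A_CD = 106.1 mm².
δ_AB = -44100·773/(305·45500) = -2.456 mm
δ_BC = -18700·409/(1392·45500) = -0.1208 mm
δ_CD = 17300·594/(106.1·45500) = 2.129 mm
δ = Σδ_i = -0.4483 mm.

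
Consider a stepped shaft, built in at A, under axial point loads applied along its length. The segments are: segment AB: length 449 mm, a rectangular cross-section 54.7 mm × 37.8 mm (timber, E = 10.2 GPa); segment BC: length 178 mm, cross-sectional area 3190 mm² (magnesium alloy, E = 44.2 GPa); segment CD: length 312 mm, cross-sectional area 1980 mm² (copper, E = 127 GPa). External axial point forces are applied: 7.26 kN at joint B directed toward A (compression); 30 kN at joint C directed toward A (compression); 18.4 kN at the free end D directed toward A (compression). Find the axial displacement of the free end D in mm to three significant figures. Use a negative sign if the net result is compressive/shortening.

Internal axial forces (sectioning from the free end, tension +): N_CD = -18.4 kN, N_BC = -48.4 kN, N_AB = -55.66 kN.
A_AB = 2068 mm².
δ_AB = -55660·449/(2068·10200) = -1.185 mm
δ_BC = -48400·178/(3190·44200) = -0.0611 mm
δ_CD = -18400·312/(1980·127000) = -0.02283 mm
δ = Σδ_i = -1.269 mm.

-1.27 mm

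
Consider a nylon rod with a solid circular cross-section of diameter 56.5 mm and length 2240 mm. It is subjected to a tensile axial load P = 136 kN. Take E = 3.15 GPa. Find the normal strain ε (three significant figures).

0.0172

A = 2507 mm².
σ = N/A = 54.24 MPa; ε = σ/E = 54.24/3150 = 1.722e-02.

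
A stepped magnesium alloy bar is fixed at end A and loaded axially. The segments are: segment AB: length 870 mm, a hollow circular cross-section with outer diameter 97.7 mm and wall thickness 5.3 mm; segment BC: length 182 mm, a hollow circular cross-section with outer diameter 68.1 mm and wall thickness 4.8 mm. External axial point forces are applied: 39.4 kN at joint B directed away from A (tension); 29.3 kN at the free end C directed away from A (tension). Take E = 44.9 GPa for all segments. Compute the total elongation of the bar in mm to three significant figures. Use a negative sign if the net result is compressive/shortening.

Internal axial forces (sectioning from the free end, tension +): N_BC = 29.3 kN, N_AB = 68.7 kN.
A_AB = 1539 mm².
A_BC = 954.5 mm².
δ_AB = 68700·870/(1539·44900) = 0.8652 mm
δ_BC = 29300·182/(954.5·44900) = 0.1244 mm
δ = Σδ_i = 0.9897 mm.

0.990 mm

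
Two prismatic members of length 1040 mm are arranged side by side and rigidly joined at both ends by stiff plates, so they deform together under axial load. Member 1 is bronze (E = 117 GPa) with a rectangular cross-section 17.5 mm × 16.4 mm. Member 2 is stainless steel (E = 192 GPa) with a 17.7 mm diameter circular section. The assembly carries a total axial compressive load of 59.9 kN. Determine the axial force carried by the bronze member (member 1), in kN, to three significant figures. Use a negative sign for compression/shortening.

-24.9 kN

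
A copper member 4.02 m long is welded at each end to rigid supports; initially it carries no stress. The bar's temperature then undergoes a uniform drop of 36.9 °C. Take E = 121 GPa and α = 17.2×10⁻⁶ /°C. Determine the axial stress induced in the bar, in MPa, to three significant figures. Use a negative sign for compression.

76.8 MPa

Free thermal expansion αLΔT = 17.2e-6 · 4020 · -36.9 = -2.551 mm.
The walls impose strain ε = −(-2.551)/4020 = 6.3468e-04; σ = Eε = 121000 · 6.3468e-04 = 76.8 MPa.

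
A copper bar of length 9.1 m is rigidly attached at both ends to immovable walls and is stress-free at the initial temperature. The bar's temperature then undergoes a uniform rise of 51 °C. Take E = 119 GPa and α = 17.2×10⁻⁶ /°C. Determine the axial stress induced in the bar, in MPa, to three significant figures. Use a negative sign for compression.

-104 MPa

Free thermal expansion αLΔT = 17.2e-6 · 9100 · 51 = 7.983 mm.
The walls impose strain ε = −(7.983)/9100 = -8.7720e-04; σ = Eε = 119000 · -8.7720e-04 = -104.4 MPa.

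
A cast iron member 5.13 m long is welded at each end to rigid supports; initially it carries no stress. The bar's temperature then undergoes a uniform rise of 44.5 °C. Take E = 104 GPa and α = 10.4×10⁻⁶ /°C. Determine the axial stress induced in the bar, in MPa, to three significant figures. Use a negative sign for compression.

Free thermal expansion αLΔT = 10.4e-6 · 5130 · 44.5 = 2.374 mm.
The walls impose strain ε = −(2.374)/5130 = -4.6280e-04; σ = Eε = 104000 · -4.6280e-04 = -48.13 MPa.

-48.1 MPa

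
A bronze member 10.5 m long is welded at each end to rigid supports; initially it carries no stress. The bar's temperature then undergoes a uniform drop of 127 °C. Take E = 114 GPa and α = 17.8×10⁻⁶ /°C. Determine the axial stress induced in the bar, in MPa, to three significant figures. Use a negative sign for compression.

258 MPa

Free thermal expansion αLΔT = 17.8e-6 · 10500 · -127 = -23.74 mm.
The walls impose strain ε = −(-23.74)/10500 = 2.2606e-03; σ = Eε = 114000 · 2.2606e-03 = 257.7 MPa.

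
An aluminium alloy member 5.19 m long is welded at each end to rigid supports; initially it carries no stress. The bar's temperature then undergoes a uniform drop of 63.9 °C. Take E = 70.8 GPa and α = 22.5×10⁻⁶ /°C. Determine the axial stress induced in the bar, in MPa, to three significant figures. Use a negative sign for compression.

Free thermal expansion αLΔT = 22.5e-6 · 5190 · -63.9 = -7.462 mm.
The walls impose strain ε = −(-7.462)/5190 = 1.4377e-03; σ = Eε = 70800 · 1.4377e-03 = 101.8 MPa.

102 MPa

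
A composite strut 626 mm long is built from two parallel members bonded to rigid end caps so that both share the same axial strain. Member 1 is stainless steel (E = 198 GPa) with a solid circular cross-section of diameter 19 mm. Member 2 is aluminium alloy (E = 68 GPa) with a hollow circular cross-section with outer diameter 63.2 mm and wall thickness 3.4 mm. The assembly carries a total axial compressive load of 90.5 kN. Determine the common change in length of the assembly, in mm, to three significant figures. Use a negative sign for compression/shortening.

-0.569 mm

A_1 = 283.5 mm².
A_2 = 638.7 mm².
Equal strain + equilibrium ⇒ each member carries load in proportion to AE: A₁E₁ = 56140000 N, A₂E₂ = 43430000 N, ΣAE = 99570000 N.
δ = PL/ΣAE = -90500·626/99570000 = -0.569 mm.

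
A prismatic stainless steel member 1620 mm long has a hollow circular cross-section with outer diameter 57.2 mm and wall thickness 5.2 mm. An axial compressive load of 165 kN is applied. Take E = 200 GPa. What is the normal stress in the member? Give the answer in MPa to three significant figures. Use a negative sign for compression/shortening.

A = 849.5 mm².
σ = N/A = -165000/849.5 = -194.2 MPa.

-194 MPa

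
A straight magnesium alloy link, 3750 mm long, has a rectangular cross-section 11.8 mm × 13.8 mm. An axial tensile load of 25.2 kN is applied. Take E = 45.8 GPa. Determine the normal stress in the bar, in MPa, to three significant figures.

A = 162.8 mm².
σ = N/A = 25200/162.8 = 154.8 MPa.

155 MPa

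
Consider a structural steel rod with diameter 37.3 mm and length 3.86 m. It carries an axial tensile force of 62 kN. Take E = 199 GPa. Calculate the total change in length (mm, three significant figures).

1.10 mm

A = 1093 mm².
δ_mech = NL/(AE) = 62000·3860/(1093·199000) = 1.101 mm.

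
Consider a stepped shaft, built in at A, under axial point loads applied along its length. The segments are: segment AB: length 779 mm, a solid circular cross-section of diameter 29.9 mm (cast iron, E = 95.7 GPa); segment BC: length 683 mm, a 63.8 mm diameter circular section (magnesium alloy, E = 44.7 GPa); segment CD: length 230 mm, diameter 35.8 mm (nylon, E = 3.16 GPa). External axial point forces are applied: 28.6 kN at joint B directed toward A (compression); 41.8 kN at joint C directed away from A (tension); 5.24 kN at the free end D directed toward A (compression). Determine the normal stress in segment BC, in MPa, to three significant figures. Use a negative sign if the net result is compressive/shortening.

11.4 MPa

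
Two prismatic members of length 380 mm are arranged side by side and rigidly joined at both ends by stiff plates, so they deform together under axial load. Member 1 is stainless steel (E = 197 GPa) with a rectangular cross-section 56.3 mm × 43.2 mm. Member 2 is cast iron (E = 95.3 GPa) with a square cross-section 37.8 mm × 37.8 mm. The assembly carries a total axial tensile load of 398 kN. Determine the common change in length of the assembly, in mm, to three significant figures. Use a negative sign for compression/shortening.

A_1 = 2432 mm².
A_2 = 1429 mm².
Equal strain + equilibrium ⇒ each member carries load in proportion to AE: A₁E₁ = 479100000 N, A₂E₂ = 136200000 N, ΣAE = 615300000 N.
δ = PL/ΣAE = 398000·380/615300000 = 0.2458 mm.

0.246 mm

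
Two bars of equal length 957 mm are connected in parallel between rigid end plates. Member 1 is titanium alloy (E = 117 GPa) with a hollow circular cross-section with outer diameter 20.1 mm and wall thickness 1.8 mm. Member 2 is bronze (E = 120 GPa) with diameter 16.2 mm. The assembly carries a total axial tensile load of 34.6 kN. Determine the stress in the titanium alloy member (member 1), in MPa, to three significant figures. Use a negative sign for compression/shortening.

A_1 = 103.5 mm².
A_2 = 206.1 mm².
Equal strain + equilibrium ⇒ each member carries load in proportion to AE: A₁E₁ = 12110000 N, A₂E₂ = 24730000 N, ΣAE = 36840000 N.
σ₁ = P·E₁/ΣAE = 34600·117000/36840000 = 109.9 MPa.

110 MPa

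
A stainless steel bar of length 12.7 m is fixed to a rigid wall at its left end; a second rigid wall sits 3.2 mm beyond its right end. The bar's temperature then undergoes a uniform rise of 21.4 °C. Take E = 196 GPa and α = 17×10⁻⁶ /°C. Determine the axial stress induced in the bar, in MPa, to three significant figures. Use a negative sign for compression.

Free thermal expansion αLΔT = 17e-6 · 12700 · 21.4 = 4.62 mm.
The walls engage after the gap closes; constrained expansion = 4.62 − 3.2 = 1.42 mm.
The walls impose strain ε = −(1.42)/12700 = -1.1183e-04; σ = Eε = 196000 · -1.1183e-04 = -21.92 MPa.

-21.9 MPa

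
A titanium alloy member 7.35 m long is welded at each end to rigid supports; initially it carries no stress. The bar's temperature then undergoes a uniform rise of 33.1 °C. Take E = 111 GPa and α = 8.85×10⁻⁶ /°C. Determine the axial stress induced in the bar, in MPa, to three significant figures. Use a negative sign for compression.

-32.5 MPa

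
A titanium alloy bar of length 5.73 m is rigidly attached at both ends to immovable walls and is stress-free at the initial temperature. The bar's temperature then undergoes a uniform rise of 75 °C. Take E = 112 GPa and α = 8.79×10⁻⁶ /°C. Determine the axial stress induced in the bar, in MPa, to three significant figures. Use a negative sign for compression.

Free thermal expansion αLΔT = 8.79e-6 · 5730 · 75 = 3.778 mm.
The walls impose strain ε = −(3.778)/5730 = -6.5925e-04; σ = Eε = 112000 · -6.5925e-04 = -73.84 MPa.

-73.8 MPa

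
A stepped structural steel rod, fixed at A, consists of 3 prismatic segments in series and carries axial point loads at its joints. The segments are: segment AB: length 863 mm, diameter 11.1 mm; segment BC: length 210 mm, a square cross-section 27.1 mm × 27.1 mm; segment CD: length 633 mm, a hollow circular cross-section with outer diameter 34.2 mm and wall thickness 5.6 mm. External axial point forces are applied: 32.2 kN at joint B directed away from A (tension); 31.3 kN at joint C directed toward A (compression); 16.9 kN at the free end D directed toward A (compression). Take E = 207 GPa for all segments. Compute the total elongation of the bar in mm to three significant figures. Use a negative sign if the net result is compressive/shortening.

Internal axial forces (sectioning from the free end, tension +): N_CD = -16.9 kN, N_BC = -48.2 kN, N_AB = -16 kN.
A_AB = 96.77 mm².
A_BC = 734.4 mm².
A_CD = 503.2 mm².
δ_AB = -16000·863/(96.77·207000) = -0.6893 mm
δ_BC = -48200·210/(734.4·207000) = -0.06658 mm
δ_CD = -16900·633/(503.2·207000) = -0.1027 mm
δ = Σδ_i = -0.8586 mm.

-0.859 mm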